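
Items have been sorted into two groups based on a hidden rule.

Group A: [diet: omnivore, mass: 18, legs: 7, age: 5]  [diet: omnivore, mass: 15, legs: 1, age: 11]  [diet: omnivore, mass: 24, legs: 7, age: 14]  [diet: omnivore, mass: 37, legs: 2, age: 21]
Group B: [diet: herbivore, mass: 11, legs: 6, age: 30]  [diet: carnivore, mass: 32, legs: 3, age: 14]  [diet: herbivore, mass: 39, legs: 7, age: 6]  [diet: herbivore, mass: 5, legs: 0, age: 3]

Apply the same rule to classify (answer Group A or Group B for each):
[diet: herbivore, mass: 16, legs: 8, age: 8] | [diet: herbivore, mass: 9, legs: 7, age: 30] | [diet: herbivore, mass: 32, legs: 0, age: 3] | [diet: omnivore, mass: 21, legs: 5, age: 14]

Comparing the two groups points to one rule — diet is omnivore.
Group B: [diet: herbivore, mass: 16, legs: 8, age: 8], since diet is herbivore.
Group B: [diet: herbivore, mass: 9, legs: 7, age: 30], since diet is herbivore.
Group B: [diet: herbivore, mass: 32, legs: 0, age: 3], since diet is herbivore.
Group A: [diet: omnivore, mass: 21, legs: 5, age: 14], since diet is omnivore.

Group B, Group B, Group B, Group A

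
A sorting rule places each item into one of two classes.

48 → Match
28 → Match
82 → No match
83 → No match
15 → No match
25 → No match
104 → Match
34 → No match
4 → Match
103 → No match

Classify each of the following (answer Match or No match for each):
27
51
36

'Match' ⟺ multiple of 4.
27: 27 = 4·6 + 3, fails the rule → No match.
51: 51 = 4·12 + 3, fails the rule → No match.
36: 36 = 4·9, satisfies this → Match.

No match, No match, Match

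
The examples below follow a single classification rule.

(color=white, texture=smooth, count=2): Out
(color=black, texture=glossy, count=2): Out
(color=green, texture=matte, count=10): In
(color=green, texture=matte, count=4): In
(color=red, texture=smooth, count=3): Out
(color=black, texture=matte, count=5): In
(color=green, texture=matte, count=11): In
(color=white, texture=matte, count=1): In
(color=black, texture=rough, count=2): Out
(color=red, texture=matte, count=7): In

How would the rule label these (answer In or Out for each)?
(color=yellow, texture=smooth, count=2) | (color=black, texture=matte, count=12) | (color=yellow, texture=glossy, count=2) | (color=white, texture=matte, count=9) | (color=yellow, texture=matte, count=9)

Out, In, Out, In, In

Comparing the two groups points to one rule — texture is matte.
(color=yellow, texture=smooth, count=2) — texture is smooth, hence Out. (color=black, texture=matte, count=12) — texture is matte, hence In. (color=yellow, texture=glossy, count=2) — texture is glossy, hence Out. (color=white, texture=matte, count=9) — texture is matte, hence In. (color=yellow, texture=matte, count=9) — texture is matte, hence In.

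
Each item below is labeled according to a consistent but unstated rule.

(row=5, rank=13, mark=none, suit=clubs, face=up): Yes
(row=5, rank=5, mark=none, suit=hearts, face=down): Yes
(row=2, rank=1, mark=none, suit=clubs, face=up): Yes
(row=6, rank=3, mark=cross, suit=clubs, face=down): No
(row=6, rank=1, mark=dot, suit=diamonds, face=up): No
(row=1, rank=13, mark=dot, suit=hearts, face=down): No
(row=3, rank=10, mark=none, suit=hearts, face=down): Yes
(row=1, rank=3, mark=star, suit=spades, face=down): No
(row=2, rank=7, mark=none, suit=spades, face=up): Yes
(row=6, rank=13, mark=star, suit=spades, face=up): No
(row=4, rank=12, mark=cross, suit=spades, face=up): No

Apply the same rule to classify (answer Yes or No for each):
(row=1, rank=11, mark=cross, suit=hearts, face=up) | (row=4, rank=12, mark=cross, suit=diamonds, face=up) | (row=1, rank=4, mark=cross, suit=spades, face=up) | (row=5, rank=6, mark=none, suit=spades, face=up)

No, No, No, Yes

'Yes' ⟺ mark is none.
(row=1, rank=11, mark=cross, suit=hearts, face=up): No (mark is cross). (row=4, rank=12, mark=cross, suit=diamonds, face=up): No (mark is cross). (row=1, rank=4, mark=cross, suit=spades, face=up): No (mark is cross). (row=5, rank=6, mark=none, suit=spades, face=up): Yes (mark is none).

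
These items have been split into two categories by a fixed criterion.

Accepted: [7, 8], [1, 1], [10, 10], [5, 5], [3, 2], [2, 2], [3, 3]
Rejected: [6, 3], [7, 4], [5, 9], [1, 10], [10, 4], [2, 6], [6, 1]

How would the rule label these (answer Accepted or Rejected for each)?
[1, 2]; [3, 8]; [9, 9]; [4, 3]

Every 'Accepted' example satisfies: |first − second| ≤ 1. None of the 'Rejected' examples do.
[1, 2]: |1−2| = 1, fits → Accepted.
[3, 8]: |3−8| = 5, does not fit → Rejected.
[9, 9]: |9−9| = 0, fits → Accepted.
[4, 3]: |4−3| = 1, fits → Accepted.

Accepted, Rejected, Accepted, Accepted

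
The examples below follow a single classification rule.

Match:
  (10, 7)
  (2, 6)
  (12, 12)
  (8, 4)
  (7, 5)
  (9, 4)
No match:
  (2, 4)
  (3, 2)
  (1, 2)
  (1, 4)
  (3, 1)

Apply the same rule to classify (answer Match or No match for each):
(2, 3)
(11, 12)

The classifier is using: sum ≥ 8.
(2, 3) → 2+3 = 5 → No match. (11, 12) → 11+12 = 23 → Match.

No match, Match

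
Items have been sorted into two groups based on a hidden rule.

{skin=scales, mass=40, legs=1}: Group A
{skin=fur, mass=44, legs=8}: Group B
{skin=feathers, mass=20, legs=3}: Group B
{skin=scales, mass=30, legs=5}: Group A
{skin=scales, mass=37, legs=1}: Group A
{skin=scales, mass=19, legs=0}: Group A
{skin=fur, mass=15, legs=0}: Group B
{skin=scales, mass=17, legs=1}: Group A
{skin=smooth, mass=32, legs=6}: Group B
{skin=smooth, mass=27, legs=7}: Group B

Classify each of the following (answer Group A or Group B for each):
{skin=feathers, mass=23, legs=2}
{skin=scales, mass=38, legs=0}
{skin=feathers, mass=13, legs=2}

All 'Group A' examples share one property — skin is scales — and every 'Group B' example lacks it.
{skin=feathers, mass=23, legs=2}: skin is feathers — fails this test, so Group B. {skin=scales, mass=38, legs=0}: skin is scales — checks out, so Group A. {skin=feathers, mass=13, legs=2}: skin is feathers — fails this test, so Group B.

Group B, Group A, Group B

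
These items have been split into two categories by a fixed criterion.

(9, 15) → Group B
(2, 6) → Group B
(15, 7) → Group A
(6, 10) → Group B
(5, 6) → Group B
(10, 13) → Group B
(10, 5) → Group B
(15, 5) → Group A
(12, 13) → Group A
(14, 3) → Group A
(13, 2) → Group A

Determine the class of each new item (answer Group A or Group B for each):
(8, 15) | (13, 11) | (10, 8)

The common property of the 'Group A' items is: first ≥ 12. No 'Group B' item has it.
(8, 15): first 8 — fails this test, so Group B. (13, 11): first 13 — meets the rule, so Group A. (10, 8): first 10 — fails this test, so Group B.

Group B, Group A, Group B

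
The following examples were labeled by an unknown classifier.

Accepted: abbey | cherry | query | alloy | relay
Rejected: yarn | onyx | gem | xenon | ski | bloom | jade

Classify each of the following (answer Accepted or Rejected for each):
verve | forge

Rejected, Rejected

The pattern is that an item is 'Accepted' exactly when: ends with 'y'.
Rejected: verve, since ends with 'e'.
Rejected: forge, since ends with 'e'.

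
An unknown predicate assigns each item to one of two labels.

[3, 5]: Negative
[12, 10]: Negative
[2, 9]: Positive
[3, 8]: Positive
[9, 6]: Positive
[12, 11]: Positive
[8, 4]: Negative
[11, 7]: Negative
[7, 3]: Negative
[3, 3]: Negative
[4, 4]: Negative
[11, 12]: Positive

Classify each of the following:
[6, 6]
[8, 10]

Negative, Negative

Every 'Positive' example satisfies: sum is odd. None of the 'Negative' examples do.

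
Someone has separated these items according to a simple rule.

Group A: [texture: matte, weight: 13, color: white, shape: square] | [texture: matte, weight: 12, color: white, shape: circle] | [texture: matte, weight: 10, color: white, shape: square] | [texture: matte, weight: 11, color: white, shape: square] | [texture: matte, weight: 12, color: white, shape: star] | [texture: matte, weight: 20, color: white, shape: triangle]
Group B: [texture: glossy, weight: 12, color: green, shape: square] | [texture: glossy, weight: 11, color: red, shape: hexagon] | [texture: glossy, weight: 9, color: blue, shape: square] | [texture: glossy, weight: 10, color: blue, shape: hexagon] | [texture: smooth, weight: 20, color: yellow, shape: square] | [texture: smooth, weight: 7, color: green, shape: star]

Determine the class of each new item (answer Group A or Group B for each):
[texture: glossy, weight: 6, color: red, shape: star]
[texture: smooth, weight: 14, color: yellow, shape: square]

'Group A' ⟺ color is white.
[texture: glossy, weight: 6, color: red, shape: star]: Group B (color is red).
[texture: smooth, weight: 14, color: yellow, shape: square]: Group B (color is yellow).

Group B, Group B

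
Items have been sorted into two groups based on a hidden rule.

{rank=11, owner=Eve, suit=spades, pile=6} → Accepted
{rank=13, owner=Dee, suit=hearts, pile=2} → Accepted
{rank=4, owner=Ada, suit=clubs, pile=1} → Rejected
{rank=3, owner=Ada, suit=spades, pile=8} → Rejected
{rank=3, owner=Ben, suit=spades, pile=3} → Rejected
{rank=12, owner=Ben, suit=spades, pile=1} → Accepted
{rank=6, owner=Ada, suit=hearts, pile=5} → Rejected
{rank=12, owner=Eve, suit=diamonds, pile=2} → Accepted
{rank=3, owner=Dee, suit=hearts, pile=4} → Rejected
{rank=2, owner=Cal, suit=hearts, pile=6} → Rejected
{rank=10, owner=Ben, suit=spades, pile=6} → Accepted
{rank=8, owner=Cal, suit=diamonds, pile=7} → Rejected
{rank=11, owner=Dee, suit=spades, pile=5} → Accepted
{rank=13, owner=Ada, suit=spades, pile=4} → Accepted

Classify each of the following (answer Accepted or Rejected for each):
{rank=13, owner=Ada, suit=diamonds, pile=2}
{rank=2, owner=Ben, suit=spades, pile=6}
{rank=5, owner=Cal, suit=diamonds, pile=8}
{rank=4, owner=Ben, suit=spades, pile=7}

Accepted, Rejected, Rejected, Rejected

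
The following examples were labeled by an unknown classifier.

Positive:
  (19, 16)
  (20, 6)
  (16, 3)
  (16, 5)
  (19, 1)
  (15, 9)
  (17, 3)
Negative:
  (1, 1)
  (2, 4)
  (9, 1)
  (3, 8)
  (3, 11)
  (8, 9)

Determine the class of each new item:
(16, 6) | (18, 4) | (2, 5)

The common property of the 'Positive' items is: sum ≥ 19. No 'Negative' item has it.
(16, 6): 16+6 = 22, fits → Positive. (18, 4): 18+4 = 22, fits → Positive. (2, 5): 2+5 = 7, doesn't qualify → Negative.

Positive, Positive, Negative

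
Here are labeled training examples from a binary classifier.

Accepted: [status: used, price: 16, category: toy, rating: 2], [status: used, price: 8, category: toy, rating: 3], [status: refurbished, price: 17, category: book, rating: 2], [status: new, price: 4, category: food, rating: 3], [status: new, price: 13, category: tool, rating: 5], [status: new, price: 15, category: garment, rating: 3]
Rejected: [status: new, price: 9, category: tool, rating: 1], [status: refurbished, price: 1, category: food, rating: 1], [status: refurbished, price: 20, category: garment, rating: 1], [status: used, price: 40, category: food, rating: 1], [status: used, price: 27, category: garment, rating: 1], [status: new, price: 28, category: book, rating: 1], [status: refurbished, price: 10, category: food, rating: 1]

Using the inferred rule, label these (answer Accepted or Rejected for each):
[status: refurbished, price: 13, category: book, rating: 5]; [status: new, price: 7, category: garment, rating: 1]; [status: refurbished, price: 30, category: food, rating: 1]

The common property of the 'Accepted' items is: rating ≥ 2. No 'Rejected' item has it.
[status: refurbished, price: 13, category: book, rating: 5]: rating = 5, matches → Accepted.
[status: new, price: 7, category: garment, rating: 1]: rating = 1, does not satisfy this → Rejected.
[status: refurbished, price: 30, category: food, rating: 1]: rating = 1, does not satisfy this → Rejected.

Accepted, Rejected, Rejected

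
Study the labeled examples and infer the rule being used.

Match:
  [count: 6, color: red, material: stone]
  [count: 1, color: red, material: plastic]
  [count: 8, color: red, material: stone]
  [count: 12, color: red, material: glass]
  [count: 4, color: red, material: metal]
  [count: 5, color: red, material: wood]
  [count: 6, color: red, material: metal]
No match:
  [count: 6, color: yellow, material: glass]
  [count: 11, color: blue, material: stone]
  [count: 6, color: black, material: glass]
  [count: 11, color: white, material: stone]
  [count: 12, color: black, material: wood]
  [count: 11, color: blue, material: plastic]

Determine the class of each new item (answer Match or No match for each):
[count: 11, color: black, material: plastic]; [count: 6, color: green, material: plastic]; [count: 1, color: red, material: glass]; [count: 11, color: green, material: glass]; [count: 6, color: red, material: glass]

No match, No match, Match, No match, Match

The rule appears to be: color is red.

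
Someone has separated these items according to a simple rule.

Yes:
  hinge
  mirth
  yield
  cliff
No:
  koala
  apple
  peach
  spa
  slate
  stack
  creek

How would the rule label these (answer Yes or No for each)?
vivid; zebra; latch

Yes, No, No

'Yes' ⟺ contains 'i'.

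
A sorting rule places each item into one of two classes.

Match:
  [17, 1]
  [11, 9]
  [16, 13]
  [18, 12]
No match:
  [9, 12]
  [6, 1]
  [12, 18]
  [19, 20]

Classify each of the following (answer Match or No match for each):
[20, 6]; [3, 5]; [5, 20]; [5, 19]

The classifier is using: first > second AND sum ≥ 18.

Match, No match, No match, No match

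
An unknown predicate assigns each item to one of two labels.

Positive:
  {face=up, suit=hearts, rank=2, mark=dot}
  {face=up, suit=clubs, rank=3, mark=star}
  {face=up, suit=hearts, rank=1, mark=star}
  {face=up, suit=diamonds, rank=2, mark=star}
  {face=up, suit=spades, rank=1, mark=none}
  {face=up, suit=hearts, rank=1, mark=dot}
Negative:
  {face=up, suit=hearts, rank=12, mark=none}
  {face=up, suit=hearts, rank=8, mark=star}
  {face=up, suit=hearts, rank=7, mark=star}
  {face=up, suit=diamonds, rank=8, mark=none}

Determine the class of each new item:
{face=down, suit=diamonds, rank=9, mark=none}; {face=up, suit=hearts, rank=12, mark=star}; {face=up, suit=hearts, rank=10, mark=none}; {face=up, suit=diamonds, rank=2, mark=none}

Negative, Negative, Negative, Positive

The distinguishing property — rank ≤ 3 — holds for all the 'Positive' cases and none of the 'Negative' cases.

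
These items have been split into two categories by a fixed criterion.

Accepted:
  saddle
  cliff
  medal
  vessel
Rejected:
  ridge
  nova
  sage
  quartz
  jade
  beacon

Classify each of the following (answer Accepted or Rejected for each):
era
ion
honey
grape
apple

One predicate separates the groups cleanly: contains 'l'.
era: Rejected (no 'l').
ion: Rejected (no 'l').
honey: Rejected (no 'l').
grape: Rejected (no 'l').
apple: Accepted (has 'l').

Rejected, Rejected, Rejected, Rejected, Accepted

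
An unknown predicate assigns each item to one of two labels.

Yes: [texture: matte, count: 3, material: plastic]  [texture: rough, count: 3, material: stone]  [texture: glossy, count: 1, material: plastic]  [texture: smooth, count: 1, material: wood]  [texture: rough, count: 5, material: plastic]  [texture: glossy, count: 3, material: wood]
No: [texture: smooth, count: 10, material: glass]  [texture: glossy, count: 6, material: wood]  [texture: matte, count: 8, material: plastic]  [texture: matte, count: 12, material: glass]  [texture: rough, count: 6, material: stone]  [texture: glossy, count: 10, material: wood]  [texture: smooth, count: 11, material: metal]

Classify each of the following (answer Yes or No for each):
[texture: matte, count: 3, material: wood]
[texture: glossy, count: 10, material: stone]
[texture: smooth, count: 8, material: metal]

Yes, No, No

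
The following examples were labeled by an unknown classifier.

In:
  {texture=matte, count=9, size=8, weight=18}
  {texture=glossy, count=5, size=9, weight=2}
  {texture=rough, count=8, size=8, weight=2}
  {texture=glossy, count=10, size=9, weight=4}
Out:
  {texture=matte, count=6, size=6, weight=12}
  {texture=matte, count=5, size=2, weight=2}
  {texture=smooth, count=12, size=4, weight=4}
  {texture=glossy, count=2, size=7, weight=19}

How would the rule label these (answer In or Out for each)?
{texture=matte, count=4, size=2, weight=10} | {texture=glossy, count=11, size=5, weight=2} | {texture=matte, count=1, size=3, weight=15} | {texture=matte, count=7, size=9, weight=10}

Out, Out, Out, In

The rule appears to be: size ≥ 8.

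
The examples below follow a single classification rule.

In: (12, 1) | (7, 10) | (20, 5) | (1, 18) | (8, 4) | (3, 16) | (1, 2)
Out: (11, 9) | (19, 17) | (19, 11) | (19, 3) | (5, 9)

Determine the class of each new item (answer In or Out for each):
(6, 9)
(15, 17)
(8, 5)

The rule appears to be: product is even.
In: (6, 9), since 6·9 = 54. Out: (15, 17), since 15·17 = 255. In: (8, 5), since 8·5 = 40.

In, Out, In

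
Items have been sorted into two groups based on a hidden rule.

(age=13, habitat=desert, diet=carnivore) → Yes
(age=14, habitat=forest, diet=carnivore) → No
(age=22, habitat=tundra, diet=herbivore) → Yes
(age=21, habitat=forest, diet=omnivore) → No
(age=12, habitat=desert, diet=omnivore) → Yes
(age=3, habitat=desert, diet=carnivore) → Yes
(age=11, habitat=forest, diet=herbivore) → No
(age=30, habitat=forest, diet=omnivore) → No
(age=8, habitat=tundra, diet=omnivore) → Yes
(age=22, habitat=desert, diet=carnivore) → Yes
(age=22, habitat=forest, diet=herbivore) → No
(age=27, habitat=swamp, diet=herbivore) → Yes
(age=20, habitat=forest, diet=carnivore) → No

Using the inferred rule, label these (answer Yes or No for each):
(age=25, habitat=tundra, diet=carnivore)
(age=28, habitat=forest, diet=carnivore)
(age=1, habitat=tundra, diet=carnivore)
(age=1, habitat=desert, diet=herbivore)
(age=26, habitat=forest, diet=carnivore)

The common property of the 'Yes' items is: habitat is not forest. No 'No' item has it.
(age=25, habitat=tundra, diet=carnivore): habitat is tundra — fits, so Yes. (age=28, habitat=forest, diet=carnivore): habitat is forest — doesn't qualify, so No. (age=1, habitat=tundra, diet=carnivore): habitat is tundra — fits, so Yes. (age=1, habitat=desert, diet=herbivore): habitat is desert — fits, so Yes. (age=26, habitat=forest, diet=carnivore): habitat is forest — doesn't qualify, so No.

Yes, No, Yes, Yes, No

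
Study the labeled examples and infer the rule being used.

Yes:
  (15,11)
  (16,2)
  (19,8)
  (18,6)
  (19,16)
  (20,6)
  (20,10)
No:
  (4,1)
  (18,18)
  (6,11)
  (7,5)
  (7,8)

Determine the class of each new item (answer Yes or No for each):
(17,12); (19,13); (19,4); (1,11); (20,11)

Yes, Yes, Yes, No, Yes

The common property of the 'Yes' items is: first > second AND sum ≥ 15. No 'No' item has it.
(17,12): 17 > 12, 17+12 = 29, checks out → Yes.
(19,13): 19 > 13, 19+13 = 32, checks out → Yes.
(19,4): 19 > 4, 19+4 = 23, checks out → Yes.
(1,11): 1 < 11, 1+11 = 12, does not satisfy this → No.
(20,11): 20 > 11, 20+11 = 31, checks out → Yes.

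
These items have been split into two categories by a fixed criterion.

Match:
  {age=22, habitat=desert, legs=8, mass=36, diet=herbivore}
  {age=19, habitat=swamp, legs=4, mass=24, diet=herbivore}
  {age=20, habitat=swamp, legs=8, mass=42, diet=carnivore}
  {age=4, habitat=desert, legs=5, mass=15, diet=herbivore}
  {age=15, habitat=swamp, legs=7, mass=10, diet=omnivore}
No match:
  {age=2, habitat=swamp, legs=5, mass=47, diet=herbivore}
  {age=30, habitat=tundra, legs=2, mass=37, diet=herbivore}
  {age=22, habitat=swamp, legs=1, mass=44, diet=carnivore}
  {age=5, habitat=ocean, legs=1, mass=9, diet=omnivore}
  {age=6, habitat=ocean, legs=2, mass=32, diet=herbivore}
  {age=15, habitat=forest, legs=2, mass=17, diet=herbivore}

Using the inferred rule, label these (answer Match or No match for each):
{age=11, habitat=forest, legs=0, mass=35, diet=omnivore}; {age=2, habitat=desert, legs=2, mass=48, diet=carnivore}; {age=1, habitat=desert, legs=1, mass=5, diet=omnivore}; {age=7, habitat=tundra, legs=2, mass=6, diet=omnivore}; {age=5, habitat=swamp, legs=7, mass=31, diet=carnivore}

No match, No match, No match, No match, Match

The distinguishing property — age ≥ 4 AND legs ≥ 4 — holds for all the 'Match' cases and none of the 'No match' cases.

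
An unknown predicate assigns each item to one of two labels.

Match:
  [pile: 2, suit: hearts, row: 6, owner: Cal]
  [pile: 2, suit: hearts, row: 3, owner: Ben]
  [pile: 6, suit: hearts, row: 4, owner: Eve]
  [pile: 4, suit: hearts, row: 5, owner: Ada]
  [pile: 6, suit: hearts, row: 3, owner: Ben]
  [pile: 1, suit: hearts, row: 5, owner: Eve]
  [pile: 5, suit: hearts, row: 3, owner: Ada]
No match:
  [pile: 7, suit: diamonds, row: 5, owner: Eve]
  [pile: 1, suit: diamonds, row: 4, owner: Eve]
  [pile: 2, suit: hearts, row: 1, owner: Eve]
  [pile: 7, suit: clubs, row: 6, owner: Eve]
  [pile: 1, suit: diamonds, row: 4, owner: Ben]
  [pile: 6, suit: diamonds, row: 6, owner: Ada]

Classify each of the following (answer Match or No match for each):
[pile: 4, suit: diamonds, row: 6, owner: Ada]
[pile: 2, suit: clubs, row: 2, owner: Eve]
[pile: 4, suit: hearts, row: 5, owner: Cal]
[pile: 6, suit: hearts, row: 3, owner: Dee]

No match, No match, Match, Match

The classifier is using: suit is hearts AND row ≥ 3.
[pile: 4, suit: diamonds, row: 6, owner: Ada]: No match (suit is diamonds, row = 6). [pile: 2, suit: clubs, row: 2, owner: Eve]: No match (suit is clubs, row = 2). [pile: 4, suit: hearts, row: 5, owner: Cal]: Match (suit is hearts, row = 5). [pile: 6, suit: hearts, row: 3, owner: Dee]: Match (suit is hearts, row = 3).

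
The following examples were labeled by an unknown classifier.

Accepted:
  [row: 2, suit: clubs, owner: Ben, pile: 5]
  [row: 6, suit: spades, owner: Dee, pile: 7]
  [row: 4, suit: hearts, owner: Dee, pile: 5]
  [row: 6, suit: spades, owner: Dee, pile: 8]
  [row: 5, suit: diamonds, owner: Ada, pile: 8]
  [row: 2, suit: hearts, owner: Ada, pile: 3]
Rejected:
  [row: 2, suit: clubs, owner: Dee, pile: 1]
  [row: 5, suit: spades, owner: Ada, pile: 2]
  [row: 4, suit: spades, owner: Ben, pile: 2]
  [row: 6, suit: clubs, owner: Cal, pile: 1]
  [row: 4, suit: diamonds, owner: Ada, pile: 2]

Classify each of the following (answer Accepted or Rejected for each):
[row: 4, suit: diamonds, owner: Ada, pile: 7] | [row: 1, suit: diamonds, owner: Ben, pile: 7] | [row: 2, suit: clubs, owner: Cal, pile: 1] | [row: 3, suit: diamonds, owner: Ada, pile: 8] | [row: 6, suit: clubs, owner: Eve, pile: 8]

Accepted, Accepted, Rejected, Accepted, Accepted

The common property of the 'Accepted' items is: pile ≥ 3. No 'Rejected' item has it.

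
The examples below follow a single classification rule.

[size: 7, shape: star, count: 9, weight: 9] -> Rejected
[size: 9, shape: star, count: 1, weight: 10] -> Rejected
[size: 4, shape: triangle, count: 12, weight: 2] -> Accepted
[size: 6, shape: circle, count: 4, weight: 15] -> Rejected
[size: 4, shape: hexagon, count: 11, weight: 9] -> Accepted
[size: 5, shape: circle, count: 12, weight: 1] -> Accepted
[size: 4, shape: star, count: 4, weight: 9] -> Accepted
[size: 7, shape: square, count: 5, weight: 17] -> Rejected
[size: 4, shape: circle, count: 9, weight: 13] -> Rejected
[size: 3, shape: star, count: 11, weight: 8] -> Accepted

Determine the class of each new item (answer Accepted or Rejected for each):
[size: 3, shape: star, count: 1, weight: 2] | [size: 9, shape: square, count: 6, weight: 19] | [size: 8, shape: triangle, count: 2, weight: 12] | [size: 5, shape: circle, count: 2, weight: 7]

The pattern is that an item is 'Accepted' exactly when: weight ≤ 9 AND size ≤ 5.

Accepted, Rejected, Rejected, Accepted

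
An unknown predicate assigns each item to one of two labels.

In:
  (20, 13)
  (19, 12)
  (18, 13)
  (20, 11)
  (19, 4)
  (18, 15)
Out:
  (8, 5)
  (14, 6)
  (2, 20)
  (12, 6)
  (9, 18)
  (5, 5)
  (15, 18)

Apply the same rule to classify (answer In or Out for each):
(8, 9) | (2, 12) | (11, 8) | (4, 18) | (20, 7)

Rule: first ≥ 18. This holds for each 'In' example and fails for each 'Out' one.
(8, 9): Out (first 8).
(2, 12): Out (first 2).
(11, 8): Out (first 11).
(4, 18): Out (first 4).
(20, 7): In (first 20).

Out, Out, Out, Out, In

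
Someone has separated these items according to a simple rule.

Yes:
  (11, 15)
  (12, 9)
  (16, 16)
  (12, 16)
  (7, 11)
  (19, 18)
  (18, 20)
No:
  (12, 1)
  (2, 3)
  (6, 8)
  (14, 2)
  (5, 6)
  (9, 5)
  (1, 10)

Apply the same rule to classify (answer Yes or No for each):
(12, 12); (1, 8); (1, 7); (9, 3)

All 'Yes' examples share one property — sum ≥ 18 — and every 'No' example lacks it.

Yes, No, No, No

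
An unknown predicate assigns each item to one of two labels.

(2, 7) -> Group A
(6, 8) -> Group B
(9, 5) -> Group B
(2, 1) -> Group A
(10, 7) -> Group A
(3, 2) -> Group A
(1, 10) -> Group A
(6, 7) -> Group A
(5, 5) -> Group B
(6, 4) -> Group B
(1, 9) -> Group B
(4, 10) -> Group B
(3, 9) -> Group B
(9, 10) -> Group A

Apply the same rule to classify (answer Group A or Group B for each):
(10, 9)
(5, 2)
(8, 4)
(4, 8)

One predicate separates the groups cleanly: sum is odd.
(10, 9) — 10+9 = 19, hence Group A. (5, 2) — 5+2 = 7, hence Group A. (8, 4) — 8+4 = 12, hence Group B. (4, 8) — 4+8 = 12, hence Group B.

Group A, Group A, Group B, Group B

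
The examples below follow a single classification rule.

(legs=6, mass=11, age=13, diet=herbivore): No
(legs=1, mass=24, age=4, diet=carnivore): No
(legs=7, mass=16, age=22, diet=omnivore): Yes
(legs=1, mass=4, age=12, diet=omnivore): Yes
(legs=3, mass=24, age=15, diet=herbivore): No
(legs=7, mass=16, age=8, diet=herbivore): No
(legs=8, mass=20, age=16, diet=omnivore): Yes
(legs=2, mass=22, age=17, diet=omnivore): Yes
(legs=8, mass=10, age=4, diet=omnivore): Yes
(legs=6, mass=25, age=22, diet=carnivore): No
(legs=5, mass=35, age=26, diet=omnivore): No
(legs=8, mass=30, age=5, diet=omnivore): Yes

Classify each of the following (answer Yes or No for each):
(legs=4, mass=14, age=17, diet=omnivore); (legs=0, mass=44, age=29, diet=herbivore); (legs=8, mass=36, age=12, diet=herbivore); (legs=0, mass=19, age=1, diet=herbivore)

Yes, No, No, No

The distinguishing property — diet is omnivore AND age ≤ 22 — holds for all the 'Yes' cases and none of the 'No' cases.
(legs=4, mass=14, age=17, diet=omnivore): Yes (diet is omnivore, age = 17). (legs=0, mass=44, age=29, diet=herbivore): No (diet is herbivore, age = 29). (legs=8, mass=36, age=12, diet=herbivore): No (diet is herbivore, age = 12). (legs=0, mass=19, age=1, diet=herbivore): No (diet is herbivore, age = 1).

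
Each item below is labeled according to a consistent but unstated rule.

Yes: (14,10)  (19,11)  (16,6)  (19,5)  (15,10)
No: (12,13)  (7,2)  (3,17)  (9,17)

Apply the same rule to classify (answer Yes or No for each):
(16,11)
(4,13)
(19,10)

Yes, No, Yes

Every 'Yes' example satisfies: first ≥ 13. None of the 'No' examples do.
(16,11): Yes (first 16).
(4,13): No (first 4).
(19,10): Yes (first 19).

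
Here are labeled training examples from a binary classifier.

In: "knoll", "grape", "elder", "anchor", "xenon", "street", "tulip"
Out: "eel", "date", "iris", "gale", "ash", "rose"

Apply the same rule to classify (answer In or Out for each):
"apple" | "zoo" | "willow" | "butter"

The classifier is using: length ≥ 5.

In, Out, In, In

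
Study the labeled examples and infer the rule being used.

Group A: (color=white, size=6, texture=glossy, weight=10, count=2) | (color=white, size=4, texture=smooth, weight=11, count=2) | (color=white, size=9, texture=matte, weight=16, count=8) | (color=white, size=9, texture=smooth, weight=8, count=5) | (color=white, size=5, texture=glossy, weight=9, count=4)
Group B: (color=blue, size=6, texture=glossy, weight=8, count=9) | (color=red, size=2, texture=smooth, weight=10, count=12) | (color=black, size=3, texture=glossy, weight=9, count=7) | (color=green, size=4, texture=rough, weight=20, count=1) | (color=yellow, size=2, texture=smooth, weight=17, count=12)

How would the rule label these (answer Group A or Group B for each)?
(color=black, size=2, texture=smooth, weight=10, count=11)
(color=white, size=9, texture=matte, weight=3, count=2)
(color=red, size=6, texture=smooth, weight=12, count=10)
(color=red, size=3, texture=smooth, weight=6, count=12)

Group B, Group A, Group B, Group B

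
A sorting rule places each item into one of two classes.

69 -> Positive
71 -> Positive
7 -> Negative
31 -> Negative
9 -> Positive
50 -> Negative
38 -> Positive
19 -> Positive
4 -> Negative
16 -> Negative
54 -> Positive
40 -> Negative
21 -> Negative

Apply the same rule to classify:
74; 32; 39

One predicate separates the groups cleanly: digit sum ≥ 8.
Positive: 74, since digit sum 7+4 = 11.
Negative: 32, since digit sum 3+2 = 5.
Positive: 39, since digit sum 3+9 = 12.

Positive, Negative, Positive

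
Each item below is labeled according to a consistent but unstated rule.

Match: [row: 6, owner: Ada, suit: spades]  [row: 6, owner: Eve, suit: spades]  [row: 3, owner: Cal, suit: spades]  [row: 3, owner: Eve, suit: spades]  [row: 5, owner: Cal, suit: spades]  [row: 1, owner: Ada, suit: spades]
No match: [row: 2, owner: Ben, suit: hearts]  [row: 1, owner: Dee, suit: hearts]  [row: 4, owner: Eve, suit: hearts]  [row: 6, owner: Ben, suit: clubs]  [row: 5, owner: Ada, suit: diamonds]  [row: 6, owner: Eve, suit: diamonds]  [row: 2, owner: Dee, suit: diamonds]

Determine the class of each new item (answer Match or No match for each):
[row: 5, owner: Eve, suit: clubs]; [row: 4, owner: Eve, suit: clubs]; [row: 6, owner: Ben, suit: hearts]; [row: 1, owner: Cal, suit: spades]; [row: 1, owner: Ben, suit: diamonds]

No match, No match, No match, Match, No match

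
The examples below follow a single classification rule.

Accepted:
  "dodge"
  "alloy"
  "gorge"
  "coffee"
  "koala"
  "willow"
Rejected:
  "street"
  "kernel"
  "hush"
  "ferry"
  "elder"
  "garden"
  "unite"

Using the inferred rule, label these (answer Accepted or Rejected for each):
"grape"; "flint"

Rejected, Rejected

The distinguishing property — contains 'o' — holds for all the 'Accepted' cases and none of the 'Rejected' cases.
"grape": no 'o' — doesn't match, so Rejected.
"flint": no 'o' — doesn't match, so Rejected.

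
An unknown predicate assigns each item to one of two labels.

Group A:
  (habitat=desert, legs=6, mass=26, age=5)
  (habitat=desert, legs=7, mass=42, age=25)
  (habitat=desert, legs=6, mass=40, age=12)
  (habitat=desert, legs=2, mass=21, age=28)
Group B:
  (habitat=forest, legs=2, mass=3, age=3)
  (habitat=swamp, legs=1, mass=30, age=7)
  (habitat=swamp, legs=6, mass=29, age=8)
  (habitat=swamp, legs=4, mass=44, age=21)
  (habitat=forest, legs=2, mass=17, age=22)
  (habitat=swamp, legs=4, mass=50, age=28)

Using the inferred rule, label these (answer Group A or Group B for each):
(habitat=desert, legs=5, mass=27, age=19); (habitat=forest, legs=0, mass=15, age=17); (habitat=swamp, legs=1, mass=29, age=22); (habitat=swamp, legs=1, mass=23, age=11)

Group A, Group B, Group B, Group B

The pattern is that an item is 'Group A' exactly when: habitat is desert.
(habitat=desert, legs=5, mass=27, age=19): Group A (habitat is desert). (habitat=forest, legs=0, mass=15, age=17): Group B (habitat is forest). (habitat=swamp, legs=1, mass=29, age=22): Group B (habitat is swamp). (habitat=swamp, legs=1, mass=23, age=11): Group B (habitat is swamp).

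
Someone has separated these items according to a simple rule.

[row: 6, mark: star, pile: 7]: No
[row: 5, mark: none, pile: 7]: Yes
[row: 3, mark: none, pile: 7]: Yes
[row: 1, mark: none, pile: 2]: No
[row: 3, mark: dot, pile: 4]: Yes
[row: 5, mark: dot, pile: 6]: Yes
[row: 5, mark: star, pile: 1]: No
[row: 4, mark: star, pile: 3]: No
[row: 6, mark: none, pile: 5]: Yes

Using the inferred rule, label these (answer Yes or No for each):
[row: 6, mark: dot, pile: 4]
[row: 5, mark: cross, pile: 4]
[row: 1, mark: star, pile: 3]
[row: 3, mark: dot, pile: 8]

The simplest hypothesis consistent with all the labels is: mark is not star AND row ≥ 3.
[row: 6, mark: dot, pile: 4] → mark is dot, row = 6 → Yes.
[row: 5, mark: cross, pile: 4] → mark is cross, row = 5 → Yes.
[row: 1, mark: star, pile: 3] → mark is star, row = 1 → No.
[row: 3, mark: dot, pile: 8] → mark is dot, row = 3 → Yes.

Yes, Yes, No, Yes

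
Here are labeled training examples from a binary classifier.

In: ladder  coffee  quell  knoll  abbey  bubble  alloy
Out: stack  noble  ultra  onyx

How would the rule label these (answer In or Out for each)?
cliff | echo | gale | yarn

In, Out, Out, Out

All 'In' examples share one property — has a double letter — and every 'Out' example lacks it.
cliff → 'ff' doubled → In.
echo → no doubled letter → Out.
gale → no doubled letter → Out.
yarn → no doubled letter → Out.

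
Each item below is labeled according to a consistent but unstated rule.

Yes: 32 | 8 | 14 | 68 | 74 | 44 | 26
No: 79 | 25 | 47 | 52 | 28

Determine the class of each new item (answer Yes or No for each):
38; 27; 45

The simplest hypothesis consistent with all the labels is: ≡ 2 (mod 6).
38 → 38 mod 6 = 2 → Yes.
27 → 27 mod 6 = 3 → No.
45 → 45 mod 6 = 3 → No.

Yes, No, No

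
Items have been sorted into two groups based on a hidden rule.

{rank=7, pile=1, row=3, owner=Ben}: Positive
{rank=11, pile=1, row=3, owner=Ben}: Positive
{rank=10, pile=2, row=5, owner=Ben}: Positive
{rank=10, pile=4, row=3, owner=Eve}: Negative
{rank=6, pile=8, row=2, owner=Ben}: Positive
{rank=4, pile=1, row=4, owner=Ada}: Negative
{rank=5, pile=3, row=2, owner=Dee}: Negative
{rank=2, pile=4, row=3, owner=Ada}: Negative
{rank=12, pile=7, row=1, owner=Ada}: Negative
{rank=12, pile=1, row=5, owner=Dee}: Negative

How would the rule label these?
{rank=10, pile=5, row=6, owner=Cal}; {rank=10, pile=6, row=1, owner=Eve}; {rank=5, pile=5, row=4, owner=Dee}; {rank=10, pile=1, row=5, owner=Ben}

Checking candidate rules against both groups, what survives is: owner is Ben.
{rank=10, pile=5, row=6, owner=Cal}: Negative (owner is Cal).
{rank=10, pile=6, row=1, owner=Eve}: Negative (owner is Eve).
{rank=5, pile=5, row=4, owner=Dee}: Negative (owner is Dee).
{rank=10, pile=1, row=5, owner=Ben}: Positive (owner is Ben).

Negative, Negative, Negative, Positive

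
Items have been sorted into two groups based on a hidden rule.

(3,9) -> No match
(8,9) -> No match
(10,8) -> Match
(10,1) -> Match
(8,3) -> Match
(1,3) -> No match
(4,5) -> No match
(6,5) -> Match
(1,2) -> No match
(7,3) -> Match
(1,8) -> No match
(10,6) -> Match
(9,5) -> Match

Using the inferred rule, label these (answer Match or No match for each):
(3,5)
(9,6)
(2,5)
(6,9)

No match, Match, No match, No match

The simplest hypothesis consistent with all the labels is: first > second.
(3,5) — 3 < 5, hence No match.
(9,6) — 9 > 6, hence Match.
(2,5) — 2 < 5, hence No match.
(6,9) — 6 < 9, hence No match.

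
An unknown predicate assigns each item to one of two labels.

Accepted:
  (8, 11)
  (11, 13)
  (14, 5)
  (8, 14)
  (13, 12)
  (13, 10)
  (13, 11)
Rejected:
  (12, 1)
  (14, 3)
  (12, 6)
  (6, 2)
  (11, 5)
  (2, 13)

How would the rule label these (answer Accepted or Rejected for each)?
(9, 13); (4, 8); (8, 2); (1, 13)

One predicate separates the groups cleanly: sum ≥ 19.

Accepted, Rejected, Rejected, Rejected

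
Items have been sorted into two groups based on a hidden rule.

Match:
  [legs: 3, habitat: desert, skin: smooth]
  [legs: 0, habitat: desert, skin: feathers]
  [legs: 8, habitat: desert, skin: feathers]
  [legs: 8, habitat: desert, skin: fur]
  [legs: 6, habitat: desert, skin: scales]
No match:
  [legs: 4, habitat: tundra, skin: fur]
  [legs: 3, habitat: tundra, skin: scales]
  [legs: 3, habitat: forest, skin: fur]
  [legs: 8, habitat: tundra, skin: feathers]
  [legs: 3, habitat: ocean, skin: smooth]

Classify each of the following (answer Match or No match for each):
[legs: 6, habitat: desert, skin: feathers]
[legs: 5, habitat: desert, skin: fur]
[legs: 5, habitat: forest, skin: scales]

The classifier is using: habitat is desert.

Match, Match, No match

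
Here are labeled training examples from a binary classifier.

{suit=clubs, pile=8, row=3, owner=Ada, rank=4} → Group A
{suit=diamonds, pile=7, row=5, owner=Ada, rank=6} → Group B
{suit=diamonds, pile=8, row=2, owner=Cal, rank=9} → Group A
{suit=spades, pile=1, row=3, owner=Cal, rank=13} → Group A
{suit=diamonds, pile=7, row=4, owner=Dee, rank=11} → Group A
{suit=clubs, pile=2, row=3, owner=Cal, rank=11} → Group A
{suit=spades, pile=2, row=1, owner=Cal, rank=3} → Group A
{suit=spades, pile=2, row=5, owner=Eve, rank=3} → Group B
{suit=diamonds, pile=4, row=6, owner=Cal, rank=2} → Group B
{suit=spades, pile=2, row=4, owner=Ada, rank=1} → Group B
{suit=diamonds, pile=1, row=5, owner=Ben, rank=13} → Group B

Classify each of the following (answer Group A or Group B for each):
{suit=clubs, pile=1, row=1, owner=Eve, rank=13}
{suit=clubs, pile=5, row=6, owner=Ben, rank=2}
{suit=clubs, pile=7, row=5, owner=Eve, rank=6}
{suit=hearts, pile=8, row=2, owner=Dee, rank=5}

Every 'Group A' example satisfies: rank ≥ 2 AND row ≤ 4. None of the 'Group B' examples do.
{suit=clubs, pile=1, row=1, owner=Eve, rank=13}: rank = 13, row = 1 — matches, so Group A. {suit=clubs, pile=5, row=6, owner=Ben, rank=2}: rank = 2, row = 6 — doesn't match, so Group B. {suit=clubs, pile=7, row=5, owner=Eve, rank=6}: rank = 6, row = 5 — doesn't match, so Group B. {suit=hearts, pile=8, row=2, owner=Dee, rank=5}: rank = 5, row = 2 — matches, so Group A.

Group A, Group B, Group B, Group A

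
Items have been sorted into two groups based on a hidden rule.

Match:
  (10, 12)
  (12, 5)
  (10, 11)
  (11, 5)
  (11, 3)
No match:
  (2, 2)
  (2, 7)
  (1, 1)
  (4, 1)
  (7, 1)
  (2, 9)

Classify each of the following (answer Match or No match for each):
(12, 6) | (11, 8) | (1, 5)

The distinguishing property — sum ≥ 14 — holds for all the 'Match' cases and none of the 'No match' cases.
(12, 6): 12+6 = 18, satisfies this → Match.
(11, 8): 11+8 = 19, satisfies this → Match.
(1, 5): 1+5 = 6, does not satisfy this → No match.

Match, Match, No match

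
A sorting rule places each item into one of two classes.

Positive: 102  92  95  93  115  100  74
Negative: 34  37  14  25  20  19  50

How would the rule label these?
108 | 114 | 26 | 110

Positive, Positive, Negative, Positive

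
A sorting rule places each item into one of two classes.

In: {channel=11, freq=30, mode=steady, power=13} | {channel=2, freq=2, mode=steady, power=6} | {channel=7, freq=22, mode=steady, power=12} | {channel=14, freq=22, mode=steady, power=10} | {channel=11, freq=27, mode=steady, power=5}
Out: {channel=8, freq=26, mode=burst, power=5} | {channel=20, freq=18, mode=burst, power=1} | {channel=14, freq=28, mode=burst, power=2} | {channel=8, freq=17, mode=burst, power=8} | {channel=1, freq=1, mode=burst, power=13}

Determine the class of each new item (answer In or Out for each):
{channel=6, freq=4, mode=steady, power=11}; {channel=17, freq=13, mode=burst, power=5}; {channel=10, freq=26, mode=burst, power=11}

The rule appears to be: mode is steady.
{channel=6, freq=4, mode=steady, power=11} → mode is steady → In.
{channel=17, freq=13, mode=burst, power=5} → mode is burst → Out.
{channel=10, freq=26, mode=burst, power=11} → mode is burst → Out.

In, Out, Out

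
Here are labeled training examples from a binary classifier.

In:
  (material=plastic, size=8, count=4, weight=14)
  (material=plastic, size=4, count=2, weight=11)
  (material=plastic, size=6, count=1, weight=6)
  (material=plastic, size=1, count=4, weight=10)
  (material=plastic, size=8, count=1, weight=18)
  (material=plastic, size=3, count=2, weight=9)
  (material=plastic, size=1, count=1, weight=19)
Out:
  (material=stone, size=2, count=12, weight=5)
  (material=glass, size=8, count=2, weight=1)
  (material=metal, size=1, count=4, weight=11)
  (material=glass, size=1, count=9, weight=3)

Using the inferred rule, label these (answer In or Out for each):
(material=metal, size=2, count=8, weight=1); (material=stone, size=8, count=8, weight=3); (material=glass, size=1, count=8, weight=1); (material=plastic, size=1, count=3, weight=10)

Rule: material is plastic. This holds for each 'In' example and fails for each 'Out' one.

Out, Out, Out, In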